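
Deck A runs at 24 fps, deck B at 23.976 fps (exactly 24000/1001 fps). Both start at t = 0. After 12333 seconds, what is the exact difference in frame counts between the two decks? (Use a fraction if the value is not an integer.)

A emits 24 × 12333 = 295992 frames; B emits 24000/1001 × 12333 = 295992000/1001.
Difference = 295992/1001 frames (≈ 295.6963); B is behind A.

295992/1001 frames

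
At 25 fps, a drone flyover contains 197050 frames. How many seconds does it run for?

Running time = 197050 / (25) = 7882 s.

7882 seconds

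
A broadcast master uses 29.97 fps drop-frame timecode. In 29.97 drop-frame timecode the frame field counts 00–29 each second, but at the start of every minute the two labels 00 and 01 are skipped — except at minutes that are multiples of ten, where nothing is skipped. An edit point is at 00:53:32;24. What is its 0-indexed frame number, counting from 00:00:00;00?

96288

As if non-drop at 30 labels/s: (0 × 3600 + 53 × 60 + 32) × 30 + 24 = 96384.
Minute boundaries passed: 53; those not divisible by 10: 53 − 5 = 48; dropped labels = 2 × 48 = 96.
Actual frame index = 96384 − 96 = 96288.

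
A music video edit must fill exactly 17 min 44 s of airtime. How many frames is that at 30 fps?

31920 frames

17 min 44 s = 1064 s.
Frames = 1064 × 30 = 31920.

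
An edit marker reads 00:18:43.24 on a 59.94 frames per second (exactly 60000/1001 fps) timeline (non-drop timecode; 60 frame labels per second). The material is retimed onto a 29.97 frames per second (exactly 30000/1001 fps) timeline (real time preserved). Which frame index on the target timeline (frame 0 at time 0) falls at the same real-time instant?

frame 33702

Source frame index: (0×3600 + 18×60 + 43) × 60 + 24 = 67404.
Real time: 67404 / (60000/1001) = 5622617/5000 s.
Target frame: (5622617/5000) × (30000/1001) = 33702.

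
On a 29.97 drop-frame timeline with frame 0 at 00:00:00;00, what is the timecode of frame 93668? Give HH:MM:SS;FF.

00:52:05;12

Each 10-minute DF block holds 10 × 60 × 30 − 9 × 2 = 17982 frames. 93668 ÷ 17982 → 5 full blocks, remainder 3758.
Within the partial block the first minute is 1800 frames and each further minute 1798, so 2 further minute boundaries passed. Total skipped labels = 18 × 5 + 2 × 2 = 94.
Non-drop label index = 93668 + 94 = 93762; at 30 labels/s that is 00:52:05:12, i.e. DF 00:52:05;12.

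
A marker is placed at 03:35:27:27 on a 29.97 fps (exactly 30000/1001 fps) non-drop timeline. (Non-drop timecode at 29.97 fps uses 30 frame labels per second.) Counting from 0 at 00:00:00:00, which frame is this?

387837

Total seconds to the label: (3 × 3600 + 35 × 60 + 27) = 12927.
Frame index = 12927 × 30 + 27 = 387837.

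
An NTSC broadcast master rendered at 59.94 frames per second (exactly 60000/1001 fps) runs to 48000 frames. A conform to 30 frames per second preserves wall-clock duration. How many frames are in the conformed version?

24024 frames

Target frames = source frames × (target rate / source rate) = 48000 × (30)/(60000/1001) = 48000 × 1001/2000 = 24024.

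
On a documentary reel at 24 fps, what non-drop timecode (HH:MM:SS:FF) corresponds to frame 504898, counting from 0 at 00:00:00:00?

05:50:37:10

504898 ÷ 24 = 21037 full seconds, remainder 10 frames.
21037 s = 5 h 50 min 37 s.
Timecode: 05:50:37:10.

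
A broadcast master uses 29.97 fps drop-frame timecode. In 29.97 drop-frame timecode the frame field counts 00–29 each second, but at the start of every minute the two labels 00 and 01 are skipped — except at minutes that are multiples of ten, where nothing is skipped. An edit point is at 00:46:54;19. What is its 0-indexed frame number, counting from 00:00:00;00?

84355

As if non-drop at 30 labels/s: (0 × 3600 + 46 × 60 + 54) × 30 + 19 = 84439.
Minute boundaries passed: 46; those not divisible by 10: 46 − 4 = 42; dropped labels = 2 × 42 = 84.
Actual frame index = 84439 − 84 = 84355.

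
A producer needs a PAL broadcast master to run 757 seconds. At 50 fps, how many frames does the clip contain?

Frames = 757 × 50 = 37850.

37850 frames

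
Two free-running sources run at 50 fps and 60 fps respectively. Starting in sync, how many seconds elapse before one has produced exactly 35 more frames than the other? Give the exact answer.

The gap grows by |60 − 50| = 10 frames per second.
Time for a 35-frame gap: 35 ÷ (10) = 3.5 s.

3.5 seconds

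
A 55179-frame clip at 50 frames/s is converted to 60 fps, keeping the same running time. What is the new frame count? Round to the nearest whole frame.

66215 frames

Frames at target rate = 55179 × (60) / (50) = 331074/5 ≈ 66214.800.
Nearest whole frame: 66215.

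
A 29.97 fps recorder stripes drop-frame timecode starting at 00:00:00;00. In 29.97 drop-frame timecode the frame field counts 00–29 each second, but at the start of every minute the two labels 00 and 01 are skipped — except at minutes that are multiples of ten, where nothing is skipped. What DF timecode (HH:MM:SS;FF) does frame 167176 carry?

01:32:58;02

Ten DF minutes hold 17982 frames, so frame 167176 lies in block 9 (frames 161838–179819) with 5338 frames into that block.
The block's first minute is 1800 frames and the rest 1798 each; 5338 frames reaches minute 2, so 9 × 18 + 2 × 2 = 166 labels have been skipped so far.
Adding those back, label number 167176 + 166 = 167342 at 30 labels/s is 5578 s + 2 f = 1 h 32 min 58 s frame 2, i.e. 01:32:58;02.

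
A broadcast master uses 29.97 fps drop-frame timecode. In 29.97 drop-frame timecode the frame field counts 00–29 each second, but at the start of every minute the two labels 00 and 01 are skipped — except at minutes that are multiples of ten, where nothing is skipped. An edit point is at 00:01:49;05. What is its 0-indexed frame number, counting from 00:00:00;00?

Complete 10-minute blocks: 0, each 17982 frames → 0.
Remaining 1 whole minute in the current block: 1800 + 0 × 1798 = 1800 frames.
Within the current minute: 49 × 30 + 5 − 2 = 1473 (labels ;00/;01 skipped at this minute). Total = 0 + 1800 + 1473 = 3273.

3273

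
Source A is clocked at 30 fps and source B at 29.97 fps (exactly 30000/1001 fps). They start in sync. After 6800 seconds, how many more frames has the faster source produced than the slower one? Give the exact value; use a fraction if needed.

A emits 30 × 6800 = 204000 frames; B emits 30000/1001 × 6800 = 204000000/1001.
Difference = 204000/1001 frames (≈ 203.7962); B is behind A.

204000/1001 frames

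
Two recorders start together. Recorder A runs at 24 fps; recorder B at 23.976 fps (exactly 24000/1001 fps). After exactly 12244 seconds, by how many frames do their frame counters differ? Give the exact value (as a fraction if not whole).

A emits 24 × 12244 = 293856 frames; B emits 24000/1001 × 12244 = 293856000/1001.
Difference = 293856/1001 frames (≈ 293.5624); B is behind A.

293856/1001 frames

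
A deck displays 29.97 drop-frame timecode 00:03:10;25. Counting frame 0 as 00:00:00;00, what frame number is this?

5719

Complete 10-minute blocks: 0, each 17982 frames → 0.
Remaining 3 whole minutes in the current block: 1800 + 2 × 1798 = 5396 frames.
Within the current minute: 10 × 30 + 25 − 2 = 323 (labels ;00/;01 skipped at this minute). Total = 0 + 5396 + 323 = 5719.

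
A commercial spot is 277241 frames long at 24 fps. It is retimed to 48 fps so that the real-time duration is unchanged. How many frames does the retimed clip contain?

Frames at target rate = 277241 × (48) / (24) = 554482.

554482 frames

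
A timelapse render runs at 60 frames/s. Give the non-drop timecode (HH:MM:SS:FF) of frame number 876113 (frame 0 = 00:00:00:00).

876113 ÷ 60 = 14601 full seconds, remainder 53 frames.
14601 s = 4 h 3 min 21 s.
Timecode: 04:03:21:53.

04:03:21:53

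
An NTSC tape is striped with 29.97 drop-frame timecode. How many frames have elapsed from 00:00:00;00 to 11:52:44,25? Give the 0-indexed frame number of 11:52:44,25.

1281663

As if non-drop at 30 labels/s: (11 × 3600 + 52 × 60 + 44) × 30 + 25 = 1282945.
Minute boundaries passed: 712; those not divisible by 10: 712 − 71 = 641; dropped labels = 2 × 641 = 1282.
Actual frame index = 1282945 − 1282 = 1281663.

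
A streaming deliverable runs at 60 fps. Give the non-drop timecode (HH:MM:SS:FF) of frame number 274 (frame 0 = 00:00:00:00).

00:00:04:34

274 ÷ 60 = 4 full seconds, remainder 34 frames.
4 s = 0 h 0 min 4 s.
Timecode: 00:00:04:34.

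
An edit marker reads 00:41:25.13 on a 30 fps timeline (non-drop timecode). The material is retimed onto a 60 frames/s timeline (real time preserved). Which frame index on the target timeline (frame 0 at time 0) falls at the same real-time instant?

frame 149126

Source frame index: (0×3600 + 41×60 + 25) × 30 + 13 = 74563.
Real time: 74563 / (30) = 74563/30 s.
Target frame: (74563/30) × (60) = 149126.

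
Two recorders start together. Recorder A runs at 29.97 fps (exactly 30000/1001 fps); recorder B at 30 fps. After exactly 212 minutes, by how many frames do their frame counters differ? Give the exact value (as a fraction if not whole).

381600/1001 frames

212 min = 12720 s.
A emits 30000/1001 × 12720 = 381600000/1001 frames; B emits 30 × 12720 = 381600.
Difference = 381600/1001 frames (≈ 381.2188); B is ahead of A.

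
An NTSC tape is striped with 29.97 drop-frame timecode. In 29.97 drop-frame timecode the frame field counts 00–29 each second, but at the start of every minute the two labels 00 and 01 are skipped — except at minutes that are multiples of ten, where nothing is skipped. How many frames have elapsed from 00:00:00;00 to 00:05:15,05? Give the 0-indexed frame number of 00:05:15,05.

9445

Complete 10-minute blocks: 0, each 17982 frames → 0.
Remaining 5 whole minutes in the current block: 1800 + 4 × 1798 = 8992 frames.
Within the current minute: 15 × 30 + 5 − 2 = 453 (labels ;00/;01 skipped at this minute). Total = 0 + 8992 + 453 = 9445.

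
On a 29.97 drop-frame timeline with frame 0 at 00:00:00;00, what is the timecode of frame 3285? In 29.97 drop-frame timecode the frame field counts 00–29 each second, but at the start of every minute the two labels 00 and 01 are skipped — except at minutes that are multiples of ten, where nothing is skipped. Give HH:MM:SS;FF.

Ten DF minutes hold 17982 frames, so frame 3285 lies in block 0 (frames 0–17981) with 3285 frames into that block.
The block's first minute is 1800 frames and the rest 1798 each; 3285 frames reaches minute 1, so 0 × 18 + 1 × 2 = 2 labels have been skipped so far.
Adding those back, label number 3285 + 2 = 3287 at 30 labels/s is 109 s + 17 f = 0 h 1 min 49 s frame 17, i.e. 00:01:49;17.

00:01:49;17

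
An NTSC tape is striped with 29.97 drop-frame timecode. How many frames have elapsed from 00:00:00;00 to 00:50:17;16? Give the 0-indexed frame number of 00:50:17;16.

Complete 10-minute blocks: 5, each 17982 frames → 89910.
Remaining 0 whole minutes in the current block: 0 frames.
Within the current minute: 17 × 30 + 16 = 526. Total = 89910 + 0 + 526 = 90436.

90436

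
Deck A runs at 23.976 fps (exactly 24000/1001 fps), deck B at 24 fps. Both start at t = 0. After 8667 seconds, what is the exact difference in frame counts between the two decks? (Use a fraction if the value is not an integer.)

208008/1001 frames

A emits 24000/1001 × 8667 = 208008000/1001 frames; B emits 24 × 8667 = 208008.
Difference = 208008/1001 frames (≈ 207.8002); B is ahead of A.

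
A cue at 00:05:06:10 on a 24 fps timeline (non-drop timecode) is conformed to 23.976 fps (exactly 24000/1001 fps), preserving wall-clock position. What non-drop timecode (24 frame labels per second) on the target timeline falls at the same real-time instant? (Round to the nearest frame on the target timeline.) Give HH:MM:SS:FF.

00:05:06:03

Source frame index: (0×3600 + 5×60 + 6) × 24 + 10 = 7354.
Real time: 7354 / (24) = 3677/12 s.
Target frame: (3677/12) × (24000/1001) = 7354000/1001 ≈ 7346.653 → 7347.
At 24 labels/s: frame 7347 → 00:05:06:03.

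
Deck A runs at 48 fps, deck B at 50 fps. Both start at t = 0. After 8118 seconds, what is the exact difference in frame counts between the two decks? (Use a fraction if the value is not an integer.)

A emits 48 × 8118 = 389664 frames; B emits 50 × 8118 = 405900.
Difference = 16236 frames; B is ahead of A.

16236 frames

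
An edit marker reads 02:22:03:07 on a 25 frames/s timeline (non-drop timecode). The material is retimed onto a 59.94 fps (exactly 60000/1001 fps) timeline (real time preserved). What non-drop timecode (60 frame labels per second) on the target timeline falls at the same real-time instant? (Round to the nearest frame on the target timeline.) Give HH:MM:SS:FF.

02:21:54:46

Source frame index: (2×3600 + 22×60 + 3) × 25 + 7 = 213082.
Real time: 213082 / (25) = 213082/25 s.
Target frame: (213082/25) × (60000/1001) = 511396800/1001 ≈ 510885.914 → 510886.
At 60 labels/s: frame 510886 → 02:21:54:46.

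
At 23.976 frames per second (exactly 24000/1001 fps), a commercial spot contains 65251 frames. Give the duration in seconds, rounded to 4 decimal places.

Running time = 65251 × 1001/24000 = 65316251/24000 s ≈ 2721.5105 s.

2721.5105 seconds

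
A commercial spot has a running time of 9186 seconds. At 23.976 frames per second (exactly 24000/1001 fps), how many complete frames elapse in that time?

220243 frames

Frames = 9186 × 24000/1001 = 220464000/1001 ≈ 220243.7562.
Complete frames: 220243.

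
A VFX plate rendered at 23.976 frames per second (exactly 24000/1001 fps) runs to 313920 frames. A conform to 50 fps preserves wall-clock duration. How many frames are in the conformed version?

654654 frames

Target frames = source frames × (target rate / source rate) = 313920 × (50)/(24000/1001) = 313920 × 1001/480 = 654654.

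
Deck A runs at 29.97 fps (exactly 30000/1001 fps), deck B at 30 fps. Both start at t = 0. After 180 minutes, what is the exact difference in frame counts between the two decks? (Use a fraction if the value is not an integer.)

180 min = 10800 s.
A emits 30000/1001 × 10800 = 324000000/1001 frames; B emits 30 × 10800 = 324000.
Difference = 324000/1001 frames (≈ 323.6763); B is ahead of A.

324000/1001 frames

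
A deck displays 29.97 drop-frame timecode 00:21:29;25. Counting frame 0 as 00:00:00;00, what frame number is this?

Complete 10-minute blocks: 2, each 17982 frames → 35964.
Remaining 1 whole minute in the current block: 1800 + 0 × 1798 = 1800 frames.
Within the current minute: 29 × 30 + 25 − 2 = 893 (labels ;00/;01 skipped at this minute). Total = 35964 + 1800 + 893 = 38657.

38657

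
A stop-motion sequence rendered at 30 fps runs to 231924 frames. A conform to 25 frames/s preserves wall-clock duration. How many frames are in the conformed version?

193270 frames

Target frames = source frames × (target rate / source rate) = 231924 × (25)/(30) = 231924 × 5/6 = 193270.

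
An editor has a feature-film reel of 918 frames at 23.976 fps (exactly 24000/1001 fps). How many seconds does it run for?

38.28825 seconds

Running time = 918 / (24000/1001) = 38.28825 s.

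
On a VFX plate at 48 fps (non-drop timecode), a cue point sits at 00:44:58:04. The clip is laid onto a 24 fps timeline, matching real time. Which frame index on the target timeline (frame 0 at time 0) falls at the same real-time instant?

frame 64754

Source frame index: (0×3600 + 44×60 + 58) × 48 + 4 = 129508.
Real time: 129508 / (48) = 32377/12 s.
Target frame: (32377/12) × (24) = 64754.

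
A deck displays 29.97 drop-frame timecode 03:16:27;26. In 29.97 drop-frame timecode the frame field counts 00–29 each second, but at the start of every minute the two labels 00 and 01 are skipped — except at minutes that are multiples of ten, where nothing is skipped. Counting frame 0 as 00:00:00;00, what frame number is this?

As if non-drop at 30 labels/s: (3 × 3600 + 16 × 60 + 27) × 30 + 26 = 353636.
Minute boundaries passed: 196; those not divisible by 10: 196 − 19 = 177; dropped labels = 2 × 177 = 354.
Actual frame index = 353636 − 354 = 353282.

353282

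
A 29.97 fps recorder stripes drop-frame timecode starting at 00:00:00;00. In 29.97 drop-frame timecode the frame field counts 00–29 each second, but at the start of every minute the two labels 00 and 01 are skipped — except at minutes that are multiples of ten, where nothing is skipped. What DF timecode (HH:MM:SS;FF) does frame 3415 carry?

00:01:53;27

Ten DF minutes hold 17982 frames, so frame 3415 lies in block 0 (frames 0–17981) with 3415 frames into that block.
The block's first minute is 1800 frames and the rest 1798 each; 3415 frames reaches minute 1, so 0 × 18 + 1 × 2 = 2 labels have been skipped so far.
Adding those back, label number 3415 + 2 = 3417 at 30 labels/s is 113 s + 27 f = 0 h 1 min 53 s frame 27, i.e. 00:01:53;27.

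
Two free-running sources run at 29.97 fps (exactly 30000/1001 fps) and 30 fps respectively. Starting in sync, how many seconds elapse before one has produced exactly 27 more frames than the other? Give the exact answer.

900.9 seconds

The gap grows by |30 − 30000/1001| = 30/1001 frames per second.
Time for a 27-frame gap: 27 ÷ (30/1001) = 900.9 s.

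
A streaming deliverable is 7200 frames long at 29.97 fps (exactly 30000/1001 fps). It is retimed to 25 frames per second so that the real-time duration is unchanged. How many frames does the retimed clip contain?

6006 frames

Target frames = source frames × (target rate / source rate) = 7200 × (25)/(30000/1001) = 7200 × 1001/1200 = 6006.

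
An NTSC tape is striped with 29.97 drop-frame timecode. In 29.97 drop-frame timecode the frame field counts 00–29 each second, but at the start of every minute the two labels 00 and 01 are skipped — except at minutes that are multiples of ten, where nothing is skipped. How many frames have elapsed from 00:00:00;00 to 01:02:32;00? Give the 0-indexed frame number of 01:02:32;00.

112448

Complete 10-minute blocks: 6, each 17982 frames → 107892.
Remaining 2 whole minutes in the current block: 1800 + 1 × 1798 = 3598 frames.
Within the current minute: 32 × 30 + 0 − 2 = 958 (labels ;00/;01 skipped at this minute). Total = 107892 + 3598 + 958 = 112448.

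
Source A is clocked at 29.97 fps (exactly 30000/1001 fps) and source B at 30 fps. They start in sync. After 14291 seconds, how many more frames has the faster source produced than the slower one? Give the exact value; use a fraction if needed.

428730/1001 frames

A emits 30000/1001 × 14291 = 428730000/1001 frames; B emits 30 × 14291 = 428730.
Difference = 428730/1001 frames (≈ 428.3017); B is ahead of A.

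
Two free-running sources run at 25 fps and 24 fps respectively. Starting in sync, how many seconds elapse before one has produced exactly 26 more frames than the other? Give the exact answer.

26 seconds

The gap grows by |24 − 25| = 1 frame per second.
Time for a 26-frame gap: 26 ÷ (1) = 26 s.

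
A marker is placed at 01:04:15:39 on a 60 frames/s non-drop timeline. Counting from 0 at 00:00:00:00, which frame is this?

Total seconds to the label: (1 × 3600 + 4 × 60 + 15) = 3855.
Frame index = 3855 × 60 + 39 = 231339.

frame 231339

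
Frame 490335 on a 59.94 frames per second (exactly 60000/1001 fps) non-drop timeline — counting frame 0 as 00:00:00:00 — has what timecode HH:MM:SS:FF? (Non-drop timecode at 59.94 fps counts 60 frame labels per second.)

490335 ÷ 60 = 8172 full seconds, remainder 15 frames.
8172 s = 2 h 16 min 12 s.
Timecode: 02:16:12:15.

02:16:12:15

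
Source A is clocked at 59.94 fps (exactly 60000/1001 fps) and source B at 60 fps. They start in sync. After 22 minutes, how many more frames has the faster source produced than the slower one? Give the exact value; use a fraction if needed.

22 min = 1320 s.
A emits 60000/1001 × 1320 = 7200000/91 frames; B emits 60 × 1320 = 79200.
Difference = 7200/91 frames (≈ 79.1209); B is ahead of A.

7200/91 frames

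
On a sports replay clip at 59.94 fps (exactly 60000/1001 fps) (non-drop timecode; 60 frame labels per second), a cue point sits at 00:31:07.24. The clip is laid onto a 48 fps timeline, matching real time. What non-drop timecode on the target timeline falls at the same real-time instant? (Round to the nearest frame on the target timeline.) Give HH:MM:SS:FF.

Source frame index: (0×3600 + 31×60 + 7) × 60 + 24 = 112044.
Real time: 112044 / (60000/1001) = 9346337/5000 s.
Target frame: (9346337/5000) × (48) = 56078022/625 ≈ 89724.835 → 89725.
At 48 labels/s: frame 89725 → 00:31:09:13.

00:31:09:13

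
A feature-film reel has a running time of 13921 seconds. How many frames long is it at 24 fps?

334104 frames

Frames = 13921 × 24 = 334104.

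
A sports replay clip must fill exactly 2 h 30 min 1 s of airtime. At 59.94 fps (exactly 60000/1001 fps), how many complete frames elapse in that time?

539520 frames

2 h 30 min 1 s = 9001 s.
Frames = 9001 × 60000/1001 = 540060000/1001 ≈ 539520.4795.
Complete frames: 539520.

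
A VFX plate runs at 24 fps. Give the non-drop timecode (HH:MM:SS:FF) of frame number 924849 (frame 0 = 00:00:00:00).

924849 ÷ 24 = 38535 full seconds, remainder 9 frames.
38535 s = 10 h 42 min 15 s.
Timecode: 10:42:15:09.

10:42:15:09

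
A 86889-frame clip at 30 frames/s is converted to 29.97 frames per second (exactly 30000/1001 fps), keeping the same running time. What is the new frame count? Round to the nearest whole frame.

Frames at target rate = 86889 × (30000/1001) / (30) = 7899000/91 ≈ 86802.198.
Nearest whole frame: 86802.

86802 frames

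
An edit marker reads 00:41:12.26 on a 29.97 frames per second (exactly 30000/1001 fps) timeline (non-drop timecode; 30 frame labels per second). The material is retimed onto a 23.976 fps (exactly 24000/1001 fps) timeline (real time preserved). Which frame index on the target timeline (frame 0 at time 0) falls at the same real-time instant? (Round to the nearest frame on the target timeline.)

frame 59349

Source frame index: (0×3600 + 41×60 + 12) × 30 + 26 = 74186.
Real time: 74186 / (30000/1001) = 37130093/15000 s.
Target frame: (37130093/15000) × (24000/1001) = 296744/5 ≈ 59348.800 → 59349.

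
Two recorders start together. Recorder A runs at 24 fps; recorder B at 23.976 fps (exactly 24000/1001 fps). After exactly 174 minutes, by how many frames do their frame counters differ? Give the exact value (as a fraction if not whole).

250560/1001 frames

174 min = 10440 s.
A emits 24 × 10440 = 250560 frames; B emits 24000/1001 × 10440 = 250560000/1001.
Difference = 250560/1001 frames (≈ 250.3097); B is behind A.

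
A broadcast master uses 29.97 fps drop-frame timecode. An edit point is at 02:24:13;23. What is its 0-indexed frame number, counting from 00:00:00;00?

259353

As if non-drop at 30 labels/s: (2 × 3600 + 24 × 60 + 13) × 30 + 23 = 259613.
Minute boundaries passed: 144; those not divisible by 10: 144 − 14 = 130; dropped labels = 2 × 130 = 260.
Actual frame index = 259613 − 260 = 259353.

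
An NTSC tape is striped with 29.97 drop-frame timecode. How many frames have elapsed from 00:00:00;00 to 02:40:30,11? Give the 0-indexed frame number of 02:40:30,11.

As if non-drop at 30 labels/s: (2 × 3600 + 40 × 60 + 30) × 30 + 11 = 288911.
Minute boundaries passed: 160; those not divisible by 10: 160 − 16 = 144; dropped labels = 2 × 144 = 288.
Actual frame index = 288911 − 288 = 288623.

288623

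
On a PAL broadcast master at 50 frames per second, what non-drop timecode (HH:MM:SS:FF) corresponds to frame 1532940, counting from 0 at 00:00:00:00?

08:30:58:40

1532940 ÷ 50 = 30658 full seconds, remainder 40 frames.
30658 s = 8 h 30 min 58 s.
Timecode: 08:30:58:40.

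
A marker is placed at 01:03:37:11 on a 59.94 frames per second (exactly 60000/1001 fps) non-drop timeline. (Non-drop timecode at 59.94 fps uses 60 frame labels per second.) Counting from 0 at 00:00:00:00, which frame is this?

frame 229031

Total seconds to the label: (1 × 3600 + 3 × 60 + 37) = 3817.
Frame index = 3817 × 60 + 11 = 229031.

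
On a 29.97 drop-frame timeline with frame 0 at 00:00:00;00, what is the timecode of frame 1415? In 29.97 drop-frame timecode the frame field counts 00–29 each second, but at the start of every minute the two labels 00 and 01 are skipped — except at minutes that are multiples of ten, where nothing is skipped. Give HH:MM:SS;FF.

Each 10-minute DF block holds 10 × 60 × 30 − 9 × 2 = 17982 frames. 1415 ÷ 17982 → 0 full blocks, remainder 1415.
Within the partial block the first minute is 1800 frames and each further minute 1798, so 0 further minute boundaries passed. Total skipped labels = 18 × 0 + 2 × 0 = 0.
Non-drop label index = 1415 + 0 = 1415; at 30 labels/s that is 00:00:47:05, i.e. DF 00:00:47;05.

00:00:47;05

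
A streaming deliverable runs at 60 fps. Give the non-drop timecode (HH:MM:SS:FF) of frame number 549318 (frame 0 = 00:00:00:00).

02:32:35:18

549318 ÷ 60 = 9155 full seconds, remainder 18 frames.
9155 s = 2 h 32 min 35 s.
Timecode: 02:32:35:18.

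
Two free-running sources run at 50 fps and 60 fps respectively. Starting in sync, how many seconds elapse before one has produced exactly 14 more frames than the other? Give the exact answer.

1.4 seconds

The gap grows by |60 − 50| = 10 frames per second.
Time for a 14-frame gap: 14 ÷ (10) = 1.4 s.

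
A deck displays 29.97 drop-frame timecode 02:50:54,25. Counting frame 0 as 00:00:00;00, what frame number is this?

307339

As if non-drop at 30 labels/s: (2 × 3600 + 50 × 60 + 54) × 30 + 25 = 307645.
Minute boundaries passed: 170; those not divisible by 10: 170 − 17 = 153; dropped labels = 2 × 153 = 306.
Actual frame index = 307645 − 306 = 307339.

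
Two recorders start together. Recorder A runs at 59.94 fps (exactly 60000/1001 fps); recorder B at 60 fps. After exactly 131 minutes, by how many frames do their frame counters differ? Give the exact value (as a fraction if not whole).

131 min = 7860 s.
A emits 60000/1001 × 7860 = 471600000/1001 frames; B emits 60 × 7860 = 471600.
Difference = 471600/1001 frames (≈ 471.1289); B is ahead of A.

471600/1001 frames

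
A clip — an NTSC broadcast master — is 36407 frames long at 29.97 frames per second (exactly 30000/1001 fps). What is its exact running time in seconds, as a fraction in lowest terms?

36443407/30000 seconds

Running time = 36407 ÷ (30000/1001) = 36407 × 1001/30000 = 36443407/30000 s.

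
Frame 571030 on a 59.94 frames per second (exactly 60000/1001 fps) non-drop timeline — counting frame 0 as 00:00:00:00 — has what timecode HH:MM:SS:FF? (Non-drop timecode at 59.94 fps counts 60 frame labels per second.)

02:38:37:10

571030 ÷ 60 = 9517 full seconds, remainder 10 frames.
9517 s = 2 h 38 min 37 s.
Timecode: 02:38:37:10.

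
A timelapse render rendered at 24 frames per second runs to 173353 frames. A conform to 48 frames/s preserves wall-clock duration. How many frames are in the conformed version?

346706 frames

Target frames = source frames × (target rate / source rate) = 173353 × (48)/(24) = 173353 × 2 = 346706.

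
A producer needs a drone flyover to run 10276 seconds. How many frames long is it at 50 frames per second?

Frames = 10276 × 50 = 513800.

513800 frames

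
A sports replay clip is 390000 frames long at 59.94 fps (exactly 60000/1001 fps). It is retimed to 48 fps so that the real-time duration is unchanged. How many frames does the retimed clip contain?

312312 frames

Target frames = source frames × (target rate / source rate) = 390000 × (48)/(60000/1001) = 390000 × 1001/1250 = 312312.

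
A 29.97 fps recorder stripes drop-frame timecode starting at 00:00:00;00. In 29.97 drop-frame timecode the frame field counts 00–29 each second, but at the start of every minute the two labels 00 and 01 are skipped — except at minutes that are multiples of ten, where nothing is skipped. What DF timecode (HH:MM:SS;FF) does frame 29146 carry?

00:16:12;16

Ten DF minutes hold 17982 frames, so frame 29146 lies in block 1 (frames 17982–35963) with 11164 frames into that block.
The block's first minute is 1800 frames and the rest 1798 each; 11164 frames reaches minute 6, so 1 × 18 + 6 × 2 = 30 labels have been skipped so far.
Adding those back, label number 29146 + 30 = 29176 at 30 labels/s is 972 s + 16 f = 0 h 16 min 12 s frame 16, i.e. 00:16:12;16.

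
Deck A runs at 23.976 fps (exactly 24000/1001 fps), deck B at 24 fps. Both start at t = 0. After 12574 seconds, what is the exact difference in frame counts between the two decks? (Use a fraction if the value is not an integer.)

A emits 24000/1001 × 12574 = 301776000/1001 frames; B emits 24 × 12574 = 301776.
Difference = 301776/1001 frames (≈ 301.4745); B is ahead of A.

301776/1001 frames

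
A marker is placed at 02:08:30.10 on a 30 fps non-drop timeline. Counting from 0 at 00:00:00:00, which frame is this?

Total seconds to the label: (2 × 3600 + 8 × 60 + 30) = 7710.
Frame index = 7710 × 30 + 10 = 231310.

frame 231310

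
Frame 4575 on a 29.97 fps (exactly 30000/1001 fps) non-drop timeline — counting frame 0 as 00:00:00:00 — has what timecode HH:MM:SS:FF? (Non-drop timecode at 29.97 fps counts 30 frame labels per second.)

00:02:32:15

4575 ÷ 30 = 152 full seconds, remainder 15 frames.
152 s = 0 h 2 min 32 s.
Timecode: 00:02:32:15.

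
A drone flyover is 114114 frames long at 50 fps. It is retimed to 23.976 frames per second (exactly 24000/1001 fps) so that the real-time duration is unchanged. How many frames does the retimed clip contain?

54720 frames

Target frames = source frames × (target rate / source rate) = 114114 × (24000/1001)/(50) = 114114 × 480/1001 = 54720.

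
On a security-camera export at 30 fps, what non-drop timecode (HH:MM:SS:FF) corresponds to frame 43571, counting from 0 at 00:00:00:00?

00:24:12:11

43571 ÷ 30 = 1452 full seconds, remainder 11 frames.
1452 s = 0 h 24 min 12 s.
Timecode: 00:24:12:11.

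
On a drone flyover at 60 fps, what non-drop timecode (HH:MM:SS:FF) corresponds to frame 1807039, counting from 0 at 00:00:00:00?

1807039 ÷ 60 = 30117 full seconds, remainder 19 frames.
30117 s = 8 h 21 min 57 s.
Timecode: 08:21:57:19.

08:21:57:19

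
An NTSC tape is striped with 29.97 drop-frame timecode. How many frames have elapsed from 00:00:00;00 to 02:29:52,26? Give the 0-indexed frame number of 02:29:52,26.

269516

As if non-drop at 30 labels/s: (2 × 3600 + 29 × 60 + 52) × 30 + 26 = 269786.
Minute boundaries passed: 149; those not divisible by 10: 149 − 14 = 135; dropped labels = 2 × 135 = 270.
Actual frame index = 269786 − 270 = 269516.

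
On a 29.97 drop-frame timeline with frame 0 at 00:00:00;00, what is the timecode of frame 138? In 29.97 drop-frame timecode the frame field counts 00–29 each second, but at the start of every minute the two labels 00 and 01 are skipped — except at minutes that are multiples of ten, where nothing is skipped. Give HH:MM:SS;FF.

Ten DF minutes hold 17982 frames, so frame 138 lies in block 0 (frames 0–17981) with 138 frames into that block.
The block's first minute is 1800 frames and the rest 1798 each; 138 frames reaches minute 0, so 0 × 18 + 0 × 2 = 0 labels have been skipped so far.
Adding those back, label number 138 + 0 = 138 at 30 labels/s is 4 s + 18 f = 0 h 0 min 4 s frame 18, i.e. 00:00:04;18.

00:00:04;18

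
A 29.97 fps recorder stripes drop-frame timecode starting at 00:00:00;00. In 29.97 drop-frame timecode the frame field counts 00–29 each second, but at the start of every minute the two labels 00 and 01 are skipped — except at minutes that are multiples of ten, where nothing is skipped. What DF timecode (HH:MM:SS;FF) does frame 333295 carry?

Each 10-minute DF block holds 10 × 60 × 30 − 9 × 2 = 17982 frames. 333295 ÷ 17982 → 18 full blocks, remainder 9619.
Within the partial block the first minute is 1800 frames and each further minute 1798, so 5 further minute boundaries passed. Total skipped labels = 18 × 18 + 2 × 5 = 334.
Non-drop label index = 333295 + 334 = 333629; at 30 labels/s that is 03:05:20:29, i.e. DF 03:05:20;29.

03:05:20;29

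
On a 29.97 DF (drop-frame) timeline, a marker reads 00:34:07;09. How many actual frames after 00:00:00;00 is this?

61357

As if non-drop at 30 labels/s: (0 × 3600 + 34 × 60 + 7) × 30 + 9 = 61419.
Minute boundaries passed: 34; those not divisible by 10: 34 − 3 = 31; dropped labels = 2 × 31 = 62.
Actual frame index = 61419 − 62 = 61357.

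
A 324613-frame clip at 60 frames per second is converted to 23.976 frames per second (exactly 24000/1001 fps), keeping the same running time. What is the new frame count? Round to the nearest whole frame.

Frames at target rate = 324613 × (24000/1001) / (60) = 129845200/1001 ≈ 129715.485.
Nearest whole frame: 129715.

129715 frames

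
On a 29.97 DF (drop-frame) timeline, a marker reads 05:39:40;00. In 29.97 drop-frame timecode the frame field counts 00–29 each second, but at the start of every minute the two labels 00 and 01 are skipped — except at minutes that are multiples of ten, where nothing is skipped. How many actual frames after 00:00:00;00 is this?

610788

Complete 10-minute blocks: 33, each 17982 frames → 593406.
Remaining 9 whole minutes in the current block: 1800 + 8 × 1798 = 16184 frames.
Within the current minute: 40 × 30 + 0 − 2 = 1198 (labels ;00/;01 skipped at this minute). Total = 593406 + 16184 + 1198 = 610788.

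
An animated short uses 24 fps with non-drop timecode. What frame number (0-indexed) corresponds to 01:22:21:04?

Total seconds to the label: (1 × 3600 + 22 × 60 + 21) = 4941.
Frame index = 4941 × 24 + 4 = 118588.

frame 118588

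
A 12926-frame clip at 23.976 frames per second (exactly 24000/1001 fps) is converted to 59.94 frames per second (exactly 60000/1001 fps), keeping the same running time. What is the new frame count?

Target frames = source frames × (target rate / source rate) = 12926 × (60000/1001)/(24000/1001) = 12926 × 5/2 = 32315.

32315 frames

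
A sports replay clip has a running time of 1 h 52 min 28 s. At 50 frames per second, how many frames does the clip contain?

1 h 52 min 28 s = 6748 s.
Frames = 6748 × 50 = 337400.

337400 frames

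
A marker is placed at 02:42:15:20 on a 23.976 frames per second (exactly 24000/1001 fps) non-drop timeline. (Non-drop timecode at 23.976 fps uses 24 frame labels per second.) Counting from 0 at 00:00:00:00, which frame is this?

233660

Total seconds to the label: (2 × 3600 + 42 × 60 + 15) = 9735.
Frame index = 9735 × 24 + 20 = 233660.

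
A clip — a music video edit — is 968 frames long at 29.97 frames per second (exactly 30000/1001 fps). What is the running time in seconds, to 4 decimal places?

Running time = 968 × 1001/30000 = 121121/3750 s ≈ 32.2989 s.

32.2989 seconds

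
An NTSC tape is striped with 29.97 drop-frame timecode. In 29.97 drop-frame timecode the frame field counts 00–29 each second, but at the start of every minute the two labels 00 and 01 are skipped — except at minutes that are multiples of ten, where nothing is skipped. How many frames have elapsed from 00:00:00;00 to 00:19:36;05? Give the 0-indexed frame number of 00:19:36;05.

35249

As if non-drop at 30 labels/s: (0 × 3600 + 19 × 60 + 36) × 30 + 5 = 35285.
Minute boundaries passed: 19; those not divisible by 10: 19 − 1 = 18; dropped labels = 2 × 18 = 36.
Actual frame index = 35285 − 36 = 35249.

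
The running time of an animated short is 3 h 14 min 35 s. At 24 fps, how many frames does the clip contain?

280200 frames

3 h 14 min 35 s = 11675 s.
Frames = 11675 × 24 = 280200.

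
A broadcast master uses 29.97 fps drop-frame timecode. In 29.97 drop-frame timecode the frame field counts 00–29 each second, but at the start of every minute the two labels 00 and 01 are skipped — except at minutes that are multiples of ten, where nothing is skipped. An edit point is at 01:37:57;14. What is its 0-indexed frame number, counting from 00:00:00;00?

176148

As if non-drop at 30 labels/s: (1 × 3600 + 37 × 60 + 57) × 30 + 14 = 176324.
Minute boundaries passed: 97; those not divisible by 10: 97 − 9 = 88; dropped labels = 2 × 88 = 176.
Actual frame index = 176324 − 176 = 176148.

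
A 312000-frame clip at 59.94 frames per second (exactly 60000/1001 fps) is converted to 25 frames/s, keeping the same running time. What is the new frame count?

130130 frames

Target frames = source frames × (target rate / source rate) = 312000 × (25)/(60000/1001) = 312000 × 1001/2400 = 130130.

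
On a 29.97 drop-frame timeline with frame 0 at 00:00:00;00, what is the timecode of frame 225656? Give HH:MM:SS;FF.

02:05:29;12

Each 10-minute DF block holds 10 × 60 × 30 − 9 × 2 = 17982 frames. 225656 ÷ 17982 → 12 full blocks, remainder 9872.
Within the partial block the first minute is 1800 frames and each further minute 1798, so 5 further minute boundaries passed. Total skipped labels = 18 × 12 + 2 × 5 = 226.
Non-drop label index = 225656 + 226 = 225882; at 30 labels/s that is 02:05:29:12, i.e. DF 02:05:29;12.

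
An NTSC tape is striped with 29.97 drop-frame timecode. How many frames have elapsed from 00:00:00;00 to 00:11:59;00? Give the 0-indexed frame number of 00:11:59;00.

Complete 10-minute blocks: 1, each 17982 frames → 17982.
Remaining 1 whole minute in the current block: 1800 + 0 × 1798 = 1800 frames.
Within the current minute: 59 × 30 + 0 − 2 = 1768 (labels ;00/;01 skipped at this minute). Total = 17982 + 1800 + 1768 = 21550.

21550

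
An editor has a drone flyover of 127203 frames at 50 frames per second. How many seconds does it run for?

Running time = 127203 / (50) = 2544.06 s.

2544.06 seconds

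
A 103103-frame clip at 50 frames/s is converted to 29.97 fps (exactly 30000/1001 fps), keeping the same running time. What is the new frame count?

61800 frames

Target frames = source frames × (target rate / source rate) = 103103 × (30000/1001)/(50) = 103103 × 600/1001 = 61800.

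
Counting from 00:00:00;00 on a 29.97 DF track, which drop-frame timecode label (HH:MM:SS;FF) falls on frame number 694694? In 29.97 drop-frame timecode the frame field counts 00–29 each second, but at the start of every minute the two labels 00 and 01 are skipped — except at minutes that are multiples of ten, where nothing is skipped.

06:26:19;20

Each 10-minute DF block holds 10 × 60 × 30 − 9 × 2 = 17982 frames. 694694 ÷ 17982 → 38 full blocks, remainder 11378.
Within the partial block the first minute is 1800 frames and each further minute 1798, so 6 further minute boundaries passed. Total skipped labels = 18 × 38 + 2 × 6 = 696.
Non-drop label index = 694694 + 696 = 695390; at 30 labels/s that is 06:26:19:20, i.e. DF 06:26:19;20.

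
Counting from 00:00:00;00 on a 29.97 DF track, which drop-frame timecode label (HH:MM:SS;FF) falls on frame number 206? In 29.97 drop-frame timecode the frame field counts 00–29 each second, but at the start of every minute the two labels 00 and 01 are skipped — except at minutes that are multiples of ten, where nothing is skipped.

00:00:06;26

Ten DF minutes hold 17982 frames, so frame 206 lies in block 0 (frames 0–17981) with 206 frames into that block.
The block's first minute is 1800 frames and the rest 1798 each; 206 frames reaches minute 0, so 0 × 18 + 0 × 2 = 0 labels have been skipped so far.
Adding those back, label number 206 + 0 = 206 at 30 labels/s is 6 s + 26 f = 0 h 0 min 6 s frame 26, i.e. 00:00:06;26.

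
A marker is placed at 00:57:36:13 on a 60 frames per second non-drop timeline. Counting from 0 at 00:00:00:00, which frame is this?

Total seconds to the label: (0 × 3600 + 57 × 60 + 36) = 3456.
Frame index = 3456 × 60 + 13 = 207373.

207373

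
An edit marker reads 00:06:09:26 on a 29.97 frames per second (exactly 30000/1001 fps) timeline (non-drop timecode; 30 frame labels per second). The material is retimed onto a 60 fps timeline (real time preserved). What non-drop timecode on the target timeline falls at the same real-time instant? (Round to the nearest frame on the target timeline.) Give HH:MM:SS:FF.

00:06:10:14

Source frame index: (0×3600 + 6×60 + 9) × 30 + 26 = 11096.
Real time: 11096 / (30000/1001) = 1388387/3750 s.
Target frame: (1388387/3750) × (60) = 2776774/125 ≈ 22214.192 → 22214.
At 60 labels/s: frame 22214 → 00:06:10:14.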